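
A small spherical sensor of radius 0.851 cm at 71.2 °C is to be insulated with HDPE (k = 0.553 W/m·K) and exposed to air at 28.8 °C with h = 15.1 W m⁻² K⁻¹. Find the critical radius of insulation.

For a sphere, r_cr = 2k_ins/h = 2·0.553/15.1 = 0.0732 m = 7.32 cm

r_cr = 7.32 cm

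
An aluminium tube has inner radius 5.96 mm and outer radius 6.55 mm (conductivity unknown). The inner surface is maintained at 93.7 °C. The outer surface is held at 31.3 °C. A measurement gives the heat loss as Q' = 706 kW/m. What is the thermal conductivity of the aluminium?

ΣR = ΔT/Q' = |93.7 − 31.3|/7.06×10^5 = 8.839×10^-5 m·K/W
ln(r₂/r₁)/(2πk) = 8.839×10^-5 ⇒ k = 0.09439/(2π·8.839×10^-5) = 170 W/m·K

k = 170 W/m·K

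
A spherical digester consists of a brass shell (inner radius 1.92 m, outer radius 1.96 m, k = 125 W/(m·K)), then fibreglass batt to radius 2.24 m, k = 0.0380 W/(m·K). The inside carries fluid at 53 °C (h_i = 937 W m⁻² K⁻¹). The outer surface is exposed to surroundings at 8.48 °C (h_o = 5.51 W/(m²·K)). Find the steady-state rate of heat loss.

Q = 326 W

Treat each layer as a resistance in series:
  R_conv,in = 1/(4πr²h) = 1/(4π·1.92²·937) = 2.304×10^-5 K/W
  R_brass = (1/1.92 − 1/1.96)/(4πk) = 0.01063/(4π·125) = 6.767×10^-6 K/W
  R_fibreglass batt = (1/1.96 − 1/2.24)/(4πk) = 0.06378/(4π·0.0380) = 0.1336 K/W
  R_conv,out = 1/(4πr²h) = 1/(4π·2.24²·5.51) = 0.002878 K/W
ΣR = 2.304×10^-5 + 6.767×10^-6 + 0.1336 + 0.002878 = 0.1365 K/W
Q = ΔT/ΣR = (53 °C − 8.48 °C)/0.1365 = 326 W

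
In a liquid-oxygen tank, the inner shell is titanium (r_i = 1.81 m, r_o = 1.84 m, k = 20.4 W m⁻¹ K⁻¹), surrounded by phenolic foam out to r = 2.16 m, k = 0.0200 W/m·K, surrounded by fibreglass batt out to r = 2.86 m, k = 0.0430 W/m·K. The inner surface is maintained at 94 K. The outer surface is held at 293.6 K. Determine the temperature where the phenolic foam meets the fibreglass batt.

T = 214.6 K

Resistance network (inner→outer):
  R_titanium = (1/1.81 − 1/1.84)/(4πk) = 0.009008/(4π·20.4) = 3.514×10^-5 K/W
  R_phenolic foam = (1/1.84 − 1/2.16)/(4πk) = 0.08052/(4π·0.0200) = 0.3204 K/W
  R_fibreglass batt = (1/2.16 − 1/2.86)/(4πk) = 0.1133/(4π·0.0430) = 0.2097 K/W
ΣR = 3.514×10^-5 + 0.3204 + 0.2097 = 0.5301 K/W
Q = ΔT/ΣR = (94 K − 293.6 K)/0.5301 = -376.5 W
From the inner boundary to the phenolic foam/fibreglass batt interface, ΣR_partial = 0.3204 K/W.
T_interface = T_in − Q·ΣR_partial = 94 K − (-376.5)(0.3204) = 214.6 K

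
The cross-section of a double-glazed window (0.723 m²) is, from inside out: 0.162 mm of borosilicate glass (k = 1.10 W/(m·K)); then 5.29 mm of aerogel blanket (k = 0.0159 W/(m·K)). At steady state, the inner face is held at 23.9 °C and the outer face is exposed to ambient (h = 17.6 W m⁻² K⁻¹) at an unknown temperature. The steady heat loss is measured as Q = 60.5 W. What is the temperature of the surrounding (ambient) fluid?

Sum the resistances:
  R_borosilicate glass = L/(kA) = 1.62×10^-4/(1.10·0.723) = 2.037×10^-4 K/W
  R_aerogel blanket = L/(kA) = 0.00529/(0.0159·0.723) = 0.4602 K/W
  R_conv,out = 1/(hA) = 1/(17.6·0.723) = 0.07859 K/W
ΣR = 0.5390 K/W
ΔT = Q·ΣR = 60.5 × 0.5390 = 32.61 K
Heat flows outward, so T_out = T_in − ΔT = 23.9 − 32.61 = -8.71 °C

T_out = -8.71 °C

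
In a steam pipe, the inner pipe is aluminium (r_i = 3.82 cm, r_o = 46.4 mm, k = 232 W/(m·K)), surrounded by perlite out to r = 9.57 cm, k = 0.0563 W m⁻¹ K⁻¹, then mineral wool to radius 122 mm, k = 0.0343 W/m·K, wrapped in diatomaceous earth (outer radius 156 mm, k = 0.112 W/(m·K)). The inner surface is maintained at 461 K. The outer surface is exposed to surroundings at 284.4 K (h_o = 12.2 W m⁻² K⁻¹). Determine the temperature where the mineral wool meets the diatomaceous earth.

Series thermal resistances, inner to outer:
  R'_aluminium = ln(0.0464/0.0382)/(2πk) = 0.1945/(2π·232) = 1.334×10^-4 m·K/W
  R'_perlite = ln(0.0957/0.0464)/(2πk) = 0.7239/(2π·0.0563) = 2.046 m·K/W
  R'_mineral wool = ln(0.122/0.0957)/(2πk) = 0.2428/(2π·0.0343) = 1.127 m·K/W
  R'_diatomaceous earth = ln(0.156/0.122)/(2πk) = 0.2458/(2π·0.112) = 0.3493 m·K/W
  R'_conv,out = 1/(2πr h) = 1/(2π·0.156·12.2) = 0.08362 m·K/W
ΣR = 1.334×10^-4 + 2.046 + 1.127 + 0.3493 + 0.08362 = 3.606 m·K/W
Q' = ΔT/ΣR = (461 K − 284.4 K)/3.606 = 48.97 W/m
From the inner boundary to the mineral wool/diatomaceous earth interface, ΣR_partial = 3.173 m·K/W.
T_interface = T_in − Q'·ΣR_partial = 461 K − (48.97)(3.173) = 305.6 K

T = 305.6 K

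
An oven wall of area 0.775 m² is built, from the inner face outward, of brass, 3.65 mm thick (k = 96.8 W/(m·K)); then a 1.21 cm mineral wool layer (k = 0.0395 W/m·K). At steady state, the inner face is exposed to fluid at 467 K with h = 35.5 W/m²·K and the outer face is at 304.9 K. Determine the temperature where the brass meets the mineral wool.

Treat each layer as a resistance in series:
  R_conv,in = 1/(hA) = 1/(35.5·0.775) = 0.03635 K/W
  R_brass = L/(kA) = 0.00365/(96.8·0.775) = 4.865×10^-5 K/W
  R_mineral wool = L/(kA) = 0.0121/(0.0395·0.775) = 0.3953 K/W
ΣR = 0.03635 + 4.865×10^-5 + 0.3953 = 0.4317 K/W
Q = ΔT/ΣR = (467 K − 304.9 K)/0.4317 = 375.5 W
From the inner boundary to the brass/mineral wool interface, ΣR_partial = 0.03640 K/W.
T_interface = T_in − Q·ΣR_partial = 467 K − (375.5)(0.03640) = 453 K

T = 453 K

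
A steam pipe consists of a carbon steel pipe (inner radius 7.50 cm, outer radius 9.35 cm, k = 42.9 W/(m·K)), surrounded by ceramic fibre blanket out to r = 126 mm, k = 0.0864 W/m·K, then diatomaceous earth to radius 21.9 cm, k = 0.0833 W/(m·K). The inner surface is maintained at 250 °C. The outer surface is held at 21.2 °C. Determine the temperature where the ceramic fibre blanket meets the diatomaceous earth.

T = 172 °C

Series thermal resistances, inner to outer:
  R'_carbon steel = ln(0.0935/0.0750)/(2πk) = 0.2205/(2π·42.9) = 8.179×10^-4 m·K/W
  R'_ceramic fibre blanket = ln(0.126/0.0935)/(2πk) = 0.2983/(2π·0.0864) = 0.5495 m·K/W
  R'_diatomaceous earth = ln(0.219/0.126)/(2πk) = 0.5528/(2π·0.0833) = 1.056 m·K/W
ΣR = 8.179×10^-4 + 0.5495 + 1.056 = 1.606 m·K/W
Q' = ΔT/ΣR = (250 °C − 21.2 °C)/1.606 = 142.5 W/m
From the inner boundary to the ceramic fibre blanket/diatomaceous earth interface, ΣR_partial = 0.5503 m·K/W.
T_interface = T_in − Q'·ΣR_partial = 250 °C − (142.5)(0.5503) = 172 °C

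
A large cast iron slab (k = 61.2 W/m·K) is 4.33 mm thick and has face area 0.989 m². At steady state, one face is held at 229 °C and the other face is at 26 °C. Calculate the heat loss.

Q = 2.84×10^6 W

Q = kA·ΔT/L = 61.2 × 0.989 × |229 °C − 26 °C| / 0.00433 = 2.84×10^6 W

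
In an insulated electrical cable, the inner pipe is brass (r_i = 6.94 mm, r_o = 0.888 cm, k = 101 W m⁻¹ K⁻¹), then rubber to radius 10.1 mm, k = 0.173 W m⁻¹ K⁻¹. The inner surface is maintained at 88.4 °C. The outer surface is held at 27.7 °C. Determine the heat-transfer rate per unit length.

Q' = 511 W/m

Series thermal resistances, inner to outer:
  R'_brass = ln(0.00888/0.00694)/(2πk) = 0.2465/(2π·101) = 3.884×10^-4 m·K/W
  R'_rubber = ln(0.0101/0.00888)/(2πk) = 0.1287/(2π·0.173) = 0.1184 m·K/W
ΣR = 3.884×10^-4 + 0.1184 = 0.1188 m·K/W
Q' = ΔT/ΣR = (88.4 °C − 27.7 °C)/0.1188 = 511 W/m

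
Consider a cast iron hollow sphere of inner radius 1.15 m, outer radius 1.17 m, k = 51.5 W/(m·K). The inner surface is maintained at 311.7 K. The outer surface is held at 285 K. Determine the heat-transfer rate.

Q = 1160 kW

Q = 4πk·ΔT/(1/r₁ − 1/r₂) = 4π × 51.5 × 26.7 / (1/1.15 − 1/1.17) = 1.16×10^6 W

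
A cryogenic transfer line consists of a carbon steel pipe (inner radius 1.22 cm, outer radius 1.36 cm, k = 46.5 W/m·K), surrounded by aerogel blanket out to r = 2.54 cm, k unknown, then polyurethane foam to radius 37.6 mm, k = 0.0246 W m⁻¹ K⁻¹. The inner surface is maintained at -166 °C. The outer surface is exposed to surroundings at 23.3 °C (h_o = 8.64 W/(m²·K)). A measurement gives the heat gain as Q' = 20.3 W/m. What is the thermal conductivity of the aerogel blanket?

ΣR = ΔT/Q' = |-166 − 23.3|/20.3 = 9.325 m·K/W
Known resistances:
  R'_carbon steel = ln(0.0136/0.0122)/(2πk) = 0.1086/(2π·46.5) = 3.718×10^-4 m·K/W
  R'_polyurethane foam = ln(0.0376/0.0254)/(2πk) = 0.3923/(2π·0.0246) = 2.538 m·K/W
  R'_conv,out = 1/(2πr h) = 1/(2π·0.0376·8.64) = 0.4899 m·K/W
R_aerogel blanket = ΣR − ΣR_known = 9.325 − 3.028 = 6.297 m·K/W
ln(r₂/r₁)/(2πk) = 6.297 ⇒ k = 0.6247/(2π·6.297) = 0.0158 W/m·K

k = 0.0158 W/m·K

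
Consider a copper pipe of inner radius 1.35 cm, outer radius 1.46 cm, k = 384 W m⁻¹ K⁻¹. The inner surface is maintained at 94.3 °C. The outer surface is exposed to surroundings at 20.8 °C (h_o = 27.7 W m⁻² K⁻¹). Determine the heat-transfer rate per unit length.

Resistance network (inner→outer):
  R'_copper = ln(0.0146/0.0135)/(2πk) = 0.07833/(2π·384) = 3.247×10^-5 m·K/W
  R'_conv,out = 1/(2πr h) = 1/(2π·0.0146·27.7) = 0.3935 m·K/W
ΣR = 3.247×10^-5 + 0.3935 = 0.3935 m·K/W
Q' = ΔT/ΣR = (94.3 °C − 20.8 °C)/0.3935 = 187 W/m

Q' = 187 W/m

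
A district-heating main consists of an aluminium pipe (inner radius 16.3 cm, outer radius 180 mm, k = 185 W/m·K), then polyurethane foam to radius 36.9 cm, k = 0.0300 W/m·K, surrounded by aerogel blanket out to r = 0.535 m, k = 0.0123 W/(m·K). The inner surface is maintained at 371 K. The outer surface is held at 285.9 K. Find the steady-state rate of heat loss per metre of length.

Q' = 9.88 W/m

Resistance network (inner→outer):
  R'_aluminium = ln(0.180/0.163)/(2πk) = 0.09921/(2π·185) = 8.535×10^-5 m·K/W
  R'_polyurethane foam = ln(0.369/0.180)/(2πk) = 0.7178/(2π·0.0300) = 3.808 m·K/W
  R'_aerogel blanket = ln(0.535/0.369)/(2πk) = 0.3715/(2π·0.0123) = 4.807 m·K/W
ΣR = 8.535×10^-5 + 3.808 + 4.807 = 8.615 m·K/W
Q' = ΔT/ΣR = (371 K − 285.9 K)/8.615 = 9.88 W/m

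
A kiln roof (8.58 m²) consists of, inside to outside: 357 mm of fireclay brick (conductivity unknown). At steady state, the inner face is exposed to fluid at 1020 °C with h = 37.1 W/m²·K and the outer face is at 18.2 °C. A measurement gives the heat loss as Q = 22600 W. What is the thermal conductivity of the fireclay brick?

ΣR = ΔT/Q = |1020 − 18.2|/22600 = 0.04433 K/W
Known resistances:
  R_conv,in = 1/(hA) = 1/(37.1·8.58) = 0.003142 K/W
R_fireclay brick = ΣR − ΣR_known = 0.04433 − 0.003142 = 0.04119 K/W
L/(kA) = 0.04119 ⇒ k = 0.357/(0.04119·8.58) = 1.01 W/m·K

k = 1.01 W/m·K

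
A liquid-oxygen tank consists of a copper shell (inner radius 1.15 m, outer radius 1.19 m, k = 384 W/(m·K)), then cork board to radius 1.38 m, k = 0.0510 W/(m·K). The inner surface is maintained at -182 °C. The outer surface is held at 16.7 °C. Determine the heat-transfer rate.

Treat each layer as a resistance in series:
  R_copper = (1/1.15 − 1/1.19)/(4πk) = 0.02923/(4π·384) = 6.057×10^-6 K/W
  R_cork board = (1/1.19 − 1/1.38)/(4πk) = 0.1157/(4π·0.0510) = 0.1805 K/W
ΣR = 6.057×10^-6 + 0.1805 = 0.1805 K/W
Q = ΔT/ΣR = (-182 °C − 16.7 °C)/0.1805 = -1100 W
(Negative Q ⇒ heat flows inward; heat gain = 1100 W.)

Q = 1100 W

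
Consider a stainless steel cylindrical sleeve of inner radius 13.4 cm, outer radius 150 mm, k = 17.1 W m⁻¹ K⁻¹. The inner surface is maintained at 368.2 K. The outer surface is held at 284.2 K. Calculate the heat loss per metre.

Q' = 80000 W/m

Q' = 2πk·ΔT/ln(r₂/r₁) = 2π × 17.1 × 84 / ln(0.150/0.134) = 80000 W/m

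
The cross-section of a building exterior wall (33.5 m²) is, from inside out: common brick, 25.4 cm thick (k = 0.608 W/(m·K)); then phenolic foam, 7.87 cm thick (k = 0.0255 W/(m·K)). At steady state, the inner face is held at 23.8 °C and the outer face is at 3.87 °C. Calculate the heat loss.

Q = 191 W

Treat each layer as a resistance in series:
  R_common brick = L/(kA) = 0.254/(0.608·33.5) = 0.01247 K/W
  R_phenolic foam = L/(kA) = 0.0787/(0.0255·33.5) = 0.09213 K/W
ΣR = 0.01247 + 0.09213 = 0.1046 K/W
Q = ΔT/ΣR = (23.8 °C − 3.87 °C)/0.1046 = 191 W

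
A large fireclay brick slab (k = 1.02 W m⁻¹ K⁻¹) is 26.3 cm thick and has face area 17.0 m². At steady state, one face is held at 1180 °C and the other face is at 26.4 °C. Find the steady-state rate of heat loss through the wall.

Q = 76.1 kW

Q = kA·ΔT/L = 1.02 × 17.0 × |1180 °C − 26.4 °C| / 0.263 = 76100 W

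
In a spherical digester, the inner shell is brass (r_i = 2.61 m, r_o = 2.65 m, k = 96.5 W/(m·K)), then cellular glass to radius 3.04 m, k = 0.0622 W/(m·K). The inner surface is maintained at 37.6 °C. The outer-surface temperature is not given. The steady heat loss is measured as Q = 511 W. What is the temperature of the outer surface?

Series resistances:
  R_brass = (1/2.61 − 1/2.65)/(4πk) = 0.005783/(4π·96.5) = 4.769×10^-6 K/W
  R_cellular glass = (1/2.65 − 1/3.04)/(4πk) = 0.04841/(4π·0.0622) = 0.06194 K/W
ΣR = 0.06194 K/W
ΔT = Q·ΣR = 511 × 0.06194 = 31.65 K
Heat flows outward, so T_out = T_in − ΔT = 37.6 − 31.65 = 5.95 °C

T_out = 5.95 °C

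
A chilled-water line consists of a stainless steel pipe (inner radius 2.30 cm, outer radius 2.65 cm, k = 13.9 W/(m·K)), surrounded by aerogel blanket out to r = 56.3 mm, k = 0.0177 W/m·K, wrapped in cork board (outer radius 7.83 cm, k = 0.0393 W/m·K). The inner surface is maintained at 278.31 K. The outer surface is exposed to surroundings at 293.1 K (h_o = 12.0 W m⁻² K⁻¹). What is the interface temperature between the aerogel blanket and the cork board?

T = 290.4 K

Treat each layer as a resistance in series:
  R'_stainless steel = ln(0.0265/0.0230)/(2πk) = 0.1417/(2π·13.9) = 0.001622 m·K/W
  R'_aerogel blanket = ln(0.0563/0.0265)/(2πk) = 0.7535/(2π·0.0177) = 6.776 m·K/W
  R'_cork board = ln(0.0783/0.0563)/(2πk) = 0.3299/(2π·0.0393) = 1.336 m·K/W
  R'_conv,out = 1/(2πr h) = 1/(2π·0.0783·12.0) = 0.1694 m·K/W
ΣR = 0.001622 + 6.776 + 1.336 + 0.1694 = 8.283 m·K/W
Q' = ΔT/ΣR = (278.31 K − 293.1 K)/8.283 = -1.786 W/m
From the inner boundary to the aerogel blanket/cork board interface, ΣR_partial = 6.778 m·K/W.
T_interface = T_in − Q'·ΣR_partial = 278.31 K − (-1.786)(6.778) = 290.4 K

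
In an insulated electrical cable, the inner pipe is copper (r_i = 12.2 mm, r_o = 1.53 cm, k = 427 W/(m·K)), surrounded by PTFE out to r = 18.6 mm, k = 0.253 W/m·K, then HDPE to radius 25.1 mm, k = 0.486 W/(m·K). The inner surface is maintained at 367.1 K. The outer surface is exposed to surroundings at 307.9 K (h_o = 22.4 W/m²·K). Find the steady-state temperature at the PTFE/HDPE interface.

T = 352.7 K

Resistance network (inner→outer):
  R'_copper = ln(0.0153/0.0122)/(2πk) = 0.2264/(2π·427) = 8.439×10^-5 m·K/W
  R'_PTFE = ln(0.0186/0.0153)/(2πk) = 0.1953/(2π·0.253) = 0.1229 m·K/W
  R'_HDPE = ln(0.0251/0.0186)/(2πk) = 0.2997/(2π·0.486) = 0.09815 m·K/W
  R'_conv,out = 1/(2πr h) = 1/(2π·0.0251·22.4) = 0.2831 m·K/W
ΣR = 8.439×10^-5 + 0.1229 + 0.09815 + 0.2831 = 0.5042 m·K/W
Q' = ΔT/ΣR = (367.1 K − 307.9 K)/0.5042 = 117.4 W/m
From the inner boundary to the PTFE/HDPE interface, ΣR_partial = 0.1230 m·K/W.
T_interface = T_in − Q'·ΣR_partial = 367.1 K − (117.4)(0.1230) = 352.7 K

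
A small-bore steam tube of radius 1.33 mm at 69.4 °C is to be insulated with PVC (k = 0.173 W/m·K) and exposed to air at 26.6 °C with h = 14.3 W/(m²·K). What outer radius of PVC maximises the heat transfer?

For a cylinder, r_cr = k_ins/h = 0.173/14.3 = 0.0121 m = 1.21 cm

r_cr = 1.21 cm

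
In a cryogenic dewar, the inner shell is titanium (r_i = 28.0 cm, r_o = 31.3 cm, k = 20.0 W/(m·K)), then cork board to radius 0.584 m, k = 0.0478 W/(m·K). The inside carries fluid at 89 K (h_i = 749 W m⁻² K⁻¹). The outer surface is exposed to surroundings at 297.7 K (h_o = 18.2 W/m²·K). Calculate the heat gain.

Resistance network (inner→outer):
  R_conv,in = 1/(4πr²h) = 1/(4π·0.280²·749) = 0.001355 K/W
  R_titanium = (1/0.280 − 1/0.313)/(4πk) = 0.3765/(4π·20.0) = 0.001498 K/W
  R_cork board = (1/0.313 − 1/0.584)/(4πk) = 1.483/(4π·0.0478) = 2.468 K/W
  R_conv,out = 1/(4πr²h) = 1/(4π·0.584²·18.2) = 0.01282 K/W
ΣR = 0.001355 + 0.001498 + 2.468 + 0.01282 = 2.484 K/W
Q = ΔT/ΣR = (89 K − 297.7 K)/2.484 = -84.0 W
(Negative Q ⇒ heat flows inward; heat gain = 84.0 W.)

Q = 84.0 W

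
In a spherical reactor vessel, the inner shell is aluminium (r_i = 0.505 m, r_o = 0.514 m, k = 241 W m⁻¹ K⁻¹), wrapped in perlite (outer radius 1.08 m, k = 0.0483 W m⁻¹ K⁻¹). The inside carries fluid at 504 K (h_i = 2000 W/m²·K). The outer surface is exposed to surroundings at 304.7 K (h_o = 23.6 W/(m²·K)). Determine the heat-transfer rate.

Q = 118 W

Series thermal resistances, inner to outer:
  R_conv,in = 1/(4πr²h) = 1/(4π·0.505²·2000) = 1.560×10^-4 K/W
  R_aluminium = (1/0.505 − 1/0.514)/(4πk) = 0.03467/(4π·241) = 1.145×10^-5 K/W
  R_perlite = (1/0.514 − 1/1.08)/(4πk) = 1.020/(4π·0.0483) = 1.680 K/W
  R_conv,out = 1/(4πr²h) = 1/(4π·1.08²·23.6) = 0.002891 K/W
ΣR = 1.560×10^-4 + 1.145×10^-5 + 1.680 + 0.002891 = 1.683 K/W
Q = ΔT/ΣR = (504 K − 304.7 K)/1.683 = 118 W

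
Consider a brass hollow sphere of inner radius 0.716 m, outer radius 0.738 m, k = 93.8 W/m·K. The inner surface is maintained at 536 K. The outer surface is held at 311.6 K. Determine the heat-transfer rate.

Q = 4πk·ΔT/(1/r₁ − 1/r₂) = 4π × 93.8 × 224.4 / (1/0.716 − 1/0.738) = 6.35×10^6 W

Q = 6.35×10^6 W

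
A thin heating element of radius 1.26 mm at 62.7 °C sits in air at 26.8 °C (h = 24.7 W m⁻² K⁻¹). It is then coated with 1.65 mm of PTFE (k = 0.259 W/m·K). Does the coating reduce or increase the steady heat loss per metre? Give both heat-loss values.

increases: 7.02 → 13.2 W/m

Critical radius for a cylinder: r_cr = k/h = 0.0105 m = 1.05 cm.
Outer radius after coating: r₂ = 0.00126 + 0.00165 = 0.00291 m.
Since r₁ < r_cr and r₂ ≤ r_cr, the coating moves toward the maximum at r_cr — heat loss rises.
Bare: R = 1/(2πr₁h) = 5.114 m·K/W; Q = 35.9/5.114 = 7.02 W/m.
Coated: R = R_cond + R_conv = 2.729 m·K/W; Q = 35.9/2.729 = 13.2 W/m.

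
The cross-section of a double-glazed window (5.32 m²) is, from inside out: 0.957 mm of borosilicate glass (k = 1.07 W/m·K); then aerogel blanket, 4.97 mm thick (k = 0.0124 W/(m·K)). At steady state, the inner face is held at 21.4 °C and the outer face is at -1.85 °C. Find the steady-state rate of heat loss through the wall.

Treat each layer as a resistance in series:
  R_borosilicate glass = L/(kA) = 9.57×10^-4/(1.07·5.32) = 1.681×10^-4 K/W
  R_aerogel blanket = L/(kA) = 0.00497/(0.0124·5.32) = 0.07534 K/W
ΣR = 1.681×10^-4 + 0.07534 = 0.07551 K/W
Q = ΔT/ΣR = (21.4 °C − -1.85 °C)/0.07551 = 308 W

Q = 308 W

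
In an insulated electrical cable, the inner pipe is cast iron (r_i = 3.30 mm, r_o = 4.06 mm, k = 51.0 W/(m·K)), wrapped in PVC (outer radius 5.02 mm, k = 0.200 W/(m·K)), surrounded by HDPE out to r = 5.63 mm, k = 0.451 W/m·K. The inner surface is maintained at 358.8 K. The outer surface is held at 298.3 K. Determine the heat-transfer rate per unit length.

Treat each layer as a resistance in series:
  R'_cast iron = ln(0.00406/0.00330)/(2πk) = 0.2073/(2π·51.0) = 6.468×10^-4 m·K/W
  R'_PVC = ln(0.00502/0.00406)/(2πk) = 0.2122/(2π·0.200) = 0.1689 m·K/W
  R'_HDPE = ln(0.00563/0.00502)/(2πk) = 0.1147/(2π·0.451) = 0.04047 m·K/W
ΣR = 6.468×10^-4 + 0.1689 + 0.04047 = 0.2100 m·K/W
Q' = ΔT/ΣR = (358.8 K − 298.3 K)/0.2100 = 288 W/m

Q' = 288 W/m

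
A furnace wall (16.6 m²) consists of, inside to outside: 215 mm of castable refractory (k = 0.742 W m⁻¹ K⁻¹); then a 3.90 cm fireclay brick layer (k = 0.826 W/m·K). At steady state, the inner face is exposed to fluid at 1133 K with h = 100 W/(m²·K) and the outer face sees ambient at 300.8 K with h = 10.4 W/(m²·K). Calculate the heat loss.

Resistance network (inner→outer):
  R_conv,in = 1/(hA) = 1/(100·16.6) = 6.024×10^-4 K/W
  R_castable refractory = L/(kA) = 0.215/(0.742·16.6) = 0.01746 K/W
  R_fireclay brick = L/(kA) = 0.0390/(0.826·16.6) = 0.002844 K/W
  R_conv,out = 1/(hA) = 1/(10.4·16.6) = 0.005792 K/W
ΣR = 6.024×10^-4 + 0.01746 + 0.002844 + 0.005792 = 0.02670 K/W
Q = ΔT/ΣR = (1133 K − 300.8 K)/0.02670 = 31200 W

Q = 31.2 kW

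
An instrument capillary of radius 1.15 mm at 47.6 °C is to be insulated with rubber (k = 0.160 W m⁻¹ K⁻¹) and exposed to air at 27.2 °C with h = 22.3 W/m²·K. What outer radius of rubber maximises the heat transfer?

For a cylinder, r_cr = k_ins/h = 0.160/22.3 = 0.00717 m = 0.717 cm

r_cr = 0.717 cm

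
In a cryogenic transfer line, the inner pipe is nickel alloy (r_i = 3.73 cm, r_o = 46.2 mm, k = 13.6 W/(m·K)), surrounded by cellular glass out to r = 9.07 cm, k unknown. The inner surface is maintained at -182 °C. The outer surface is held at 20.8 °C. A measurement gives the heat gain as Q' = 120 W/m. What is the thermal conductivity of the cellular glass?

ΣR = ΔT/Q' = |-182 − 20.8|/120 = 1.690 m·K/W
Known resistances:
  R'_nickel alloy = ln(0.0462/0.0373)/(2πk) = 0.2140/(2π·13.6) = 0.002504 m·K/W
R_cellular glass = ΣR − ΣR_known = 1.690 − 0.002504 = 1.687 m·K/W
ln(r₂/r₁)/(2πk) = 1.687 ⇒ k = 0.6746/(2π·1.687) = 0.0636 W/m·K

k = 0.0636 W/m·K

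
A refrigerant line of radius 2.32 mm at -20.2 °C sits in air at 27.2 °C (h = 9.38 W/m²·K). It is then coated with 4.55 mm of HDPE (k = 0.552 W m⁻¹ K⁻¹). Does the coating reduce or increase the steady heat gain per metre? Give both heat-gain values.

Critical radius for a cylinder: r_cr = k/h = 0.0588 m = 5.88 cm.
Outer radius after coating: r₂ = 0.00232 + 0.00455 = 0.00687 m.
Since r₁ < r_cr and r₂ ≤ r_cr, the coating moves toward the maximum at r_cr — heat gain rises.
Bare: R = 1/(2πr₁h) = 7.314 m·K/W; Q = 47.4/7.314 = 6.48 W/m.
Coated: R = R_cond + R_conv = 2.783 m·K/W; Q = 47.4/2.783 = 17.0 W/m.

increases: 6.48 → 17.0 W/m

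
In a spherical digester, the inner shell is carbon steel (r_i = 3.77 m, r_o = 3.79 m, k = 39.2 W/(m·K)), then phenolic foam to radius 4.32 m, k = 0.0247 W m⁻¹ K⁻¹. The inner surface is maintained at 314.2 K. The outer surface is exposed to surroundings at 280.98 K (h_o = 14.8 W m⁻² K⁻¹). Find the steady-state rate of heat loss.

Q = 318 W

Treat each layer as a resistance in series:
  R_carbon steel = (1/3.77 − 1/3.79)/(4πk) = 0.001400/(4π·39.2) = 2.842×10^-6 K/W
  R_phenolic foam = (1/3.79 − 1/4.32)/(4πk) = 0.03237/(4π·0.0247) = 0.1043 K/W
  R_conv,out = 1/(4πr²h) = 1/(4π·4.32²·14.8) = 2.881×10^-4 K/W
ΣR = 2.842×10^-6 + 0.1043 + 2.881×10^-4 = 0.1046 K/W
Q = ΔT/ΣR = (314.2 K − 280.98 K)/0.1046 = 318 W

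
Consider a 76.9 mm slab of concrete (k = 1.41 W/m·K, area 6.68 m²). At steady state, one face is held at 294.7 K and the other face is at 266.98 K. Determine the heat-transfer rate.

Q = 3.40 kW

Q = kA·ΔT/L = 1.41 × 6.68 × |294.7 K − 266.98 K| / 0.0769 = 3400 W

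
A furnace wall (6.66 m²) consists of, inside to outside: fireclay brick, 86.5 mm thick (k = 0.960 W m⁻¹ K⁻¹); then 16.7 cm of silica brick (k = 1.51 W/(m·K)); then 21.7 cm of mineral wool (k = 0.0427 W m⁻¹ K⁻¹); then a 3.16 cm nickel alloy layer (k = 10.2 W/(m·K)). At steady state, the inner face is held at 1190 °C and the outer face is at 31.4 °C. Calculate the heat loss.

Q = 1460 W

Resistance network (inner→outer):
  R_fireclay brick = L/(kA) = 0.0865/(0.960·6.66) = 0.01353 K/W
  R_silica brick = L/(kA) = 0.167/(1.51·6.66) = 0.01661 K/W
  R_mineral wool = L/(kA) = 0.217/(0.0427·6.66) = 0.7631 K/W
  R_nickel alloy = L/(kA) = 0.0316/(10.2·6.66) = 4.652×10^-4 K/W
ΣR = 0.01353 + 0.01661 + 0.7631 + 4.652×10^-4 = 0.7937 K/W
Q = ΔT/ΣR = (1190 °C − 31.4 °C)/0.7937 = 1460 W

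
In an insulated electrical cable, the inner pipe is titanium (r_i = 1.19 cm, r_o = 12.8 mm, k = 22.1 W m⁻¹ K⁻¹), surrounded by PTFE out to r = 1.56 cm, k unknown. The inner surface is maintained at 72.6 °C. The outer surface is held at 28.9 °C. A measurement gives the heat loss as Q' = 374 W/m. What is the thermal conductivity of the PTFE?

k = 0.271 W/m·K

ΣR = ΔT/Q' = |72.6 − 28.9|/374 = 0.1168 m·K/W
Known resistances:
  R'_titanium = ln(0.0128/0.0119)/(2πk) = 0.07291/(2π·22.1) = 5.250×10^-4 m·K/W
R_PTFE = ΣR − ΣR_known = 0.1168 − 5.250×10^-4 = 0.1163 m·K/W
ln(r₂/r₁)/(2πk) = 0.1163 ⇒ k = 0.1978/(2π·0.1163) = 0.271 W/m·K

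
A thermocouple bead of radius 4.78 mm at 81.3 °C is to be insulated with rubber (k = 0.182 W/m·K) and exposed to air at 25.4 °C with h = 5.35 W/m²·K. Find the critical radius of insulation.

For a sphere, r_cr = 2k_ins/h = 2·0.182/5.35 = 0.0680 m = 6.80 cm

r_cr = 6.80 cm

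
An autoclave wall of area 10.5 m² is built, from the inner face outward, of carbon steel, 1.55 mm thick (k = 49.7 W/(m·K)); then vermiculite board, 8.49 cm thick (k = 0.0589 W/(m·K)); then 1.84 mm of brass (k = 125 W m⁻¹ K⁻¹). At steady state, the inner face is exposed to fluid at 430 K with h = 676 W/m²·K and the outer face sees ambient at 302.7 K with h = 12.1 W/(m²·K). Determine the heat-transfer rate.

Treat each layer as a resistance in series:
  R_conv,in = 1/(hA) = 1/(676·10.5) = 1.409×10^-4 K/W
  R_carbon steel = L/(kA) = 0.00155/(49.7·10.5) = 2.970×10^-6 K/W
  R_vermiculite board = L/(kA) = 0.0849/(0.0589·10.5) = 0.1373 K/W
  R_brass = L/(kA) = 0.00184/(125·10.5) = 1.402×10^-6 K/W
  R_conv,out = 1/(hA) = 1/(12.1·10.5) = 0.007871 K/W
ΣR = 1.409×10^-4 + 2.970×10^-6 + 0.1373 + 1.402×10^-6 + 0.007871 = 0.1453 K/W
Q = ΔT/ΣR = (430 K − 302.7 K)/0.1453 = 876 W

Q = 876 W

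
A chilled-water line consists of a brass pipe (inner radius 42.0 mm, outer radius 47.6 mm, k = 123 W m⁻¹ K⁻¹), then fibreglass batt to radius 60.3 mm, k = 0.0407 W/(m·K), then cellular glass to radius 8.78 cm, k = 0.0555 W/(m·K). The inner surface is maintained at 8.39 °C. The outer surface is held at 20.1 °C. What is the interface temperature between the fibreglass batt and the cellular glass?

T = 13.8 °C

Treat each layer as a resistance in series:
  R'_brass = ln(0.0476/0.0420)/(2πk) = 0.1252/(2π·123) = 1.620×10^-4 m·K/W
  R'_fibreglass batt = ln(0.0603/0.0476)/(2πk) = 0.2365/(2π·0.0407) = 0.9248 m·K/W
  R'_cellular glass = ln(0.0878/0.0603)/(2πk) = 0.3757/(2π·0.0555) = 1.077 m·K/W
ΣR = 1.620×10^-4 + 0.9248 + 1.077 = 2.002 m·K/W
Q' = ΔT/ΣR = (8.39 °C − 20.1 °C)/2.002 = -5.849 W/m
From the inner boundary to the fibreglass batt/cellular glass interface, ΣR_partial = 0.9250 m·K/W.
T_interface = T_in − Q'·ΣR_partial = 8.39 °C − (-5.849)(0.9250) = 13.8 °C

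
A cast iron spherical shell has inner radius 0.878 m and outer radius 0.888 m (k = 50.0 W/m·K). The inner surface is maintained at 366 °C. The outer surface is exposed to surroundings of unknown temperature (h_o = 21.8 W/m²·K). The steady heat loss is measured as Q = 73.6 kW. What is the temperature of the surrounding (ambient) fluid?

T_out = 23.8 °C

Sum the resistances:
  R_cast iron = (1/0.878 − 1/0.888)/(4πk) = 0.01283/(4π·50.0) = 2.041×10^-5 K/W
  R_conv,out = 1/(4πr²h) = 1/(4π·0.888²·21.8) = 0.004629 K/W
ΣR = 0.004650 K/W
ΔT = Q·ΣR = 73600 × 0.004650 = 342.2 K
Heat flows outward, so T_out = T_in − ΔT = 366 − 342.2 = 23.8 °C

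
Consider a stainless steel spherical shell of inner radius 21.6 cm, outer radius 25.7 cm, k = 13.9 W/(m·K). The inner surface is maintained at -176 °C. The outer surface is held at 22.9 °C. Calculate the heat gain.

Q = 4πk·ΔT/(1/r₁ − 1/r₂) = 4π × 13.9 × 198.9 / (1/0.216 − 1/0.257) = 47000 W

Q = 47.0 kW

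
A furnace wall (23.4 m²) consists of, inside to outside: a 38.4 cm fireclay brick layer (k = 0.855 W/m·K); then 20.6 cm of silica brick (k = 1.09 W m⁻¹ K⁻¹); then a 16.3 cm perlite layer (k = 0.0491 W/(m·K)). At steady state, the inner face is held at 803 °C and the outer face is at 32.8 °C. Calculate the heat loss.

Q = 4.55 kW

Treat each layer as a resistance in series:
  R_fireclay brick = L/(kA) = 0.384/(0.855·23.4) = 0.01919 K/W
  R_silica brick = L/(kA) = 0.206/(1.09·23.4) = 0.008077 K/W
  R_perlite = L/(kA) = 0.163/(0.0491·23.4) = 0.1419 K/W
ΣR = 0.01919 + 0.008077 + 0.1419 = 0.1692 K/W
Q = ΔT/ΣR = (803 °C − 32.8 °C)/0.1692 = 4550 W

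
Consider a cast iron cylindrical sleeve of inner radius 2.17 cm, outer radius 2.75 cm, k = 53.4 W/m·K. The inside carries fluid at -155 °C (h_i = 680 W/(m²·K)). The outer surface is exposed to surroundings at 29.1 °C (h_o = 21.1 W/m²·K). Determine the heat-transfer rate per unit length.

Resistance network (inner→outer):
  R'_conv,in = 1/(2πr h) = 1/(2π·0.0217·680) = 0.01079 m·K/W
  R'_cast iron = ln(0.0275/0.0217)/(2πk) = 0.2369/(2π·53.4) = 7.060×10^-4 m·K/W
  R'_conv,out = 1/(2πr h) = 1/(2π·0.0275·21.1) = 0.2743 m·K/W
ΣR = 0.01079 + 7.060×10^-4 + 0.2743 = 0.2858 m·K/W
Q' = ΔT/ΣR = (-155 °C − 29.1 °C)/0.2858 = -644 W/m
(Negative Q' ⇒ heat flows inward; heat gain = 644 W/m.)

Q' = 644 W/m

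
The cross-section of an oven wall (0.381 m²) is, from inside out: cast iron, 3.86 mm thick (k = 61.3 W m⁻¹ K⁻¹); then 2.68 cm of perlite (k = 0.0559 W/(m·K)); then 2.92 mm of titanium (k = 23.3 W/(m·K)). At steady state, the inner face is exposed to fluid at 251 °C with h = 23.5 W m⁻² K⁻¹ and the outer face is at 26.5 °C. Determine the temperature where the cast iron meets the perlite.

T = 233 °C

Treat each layer as a resistance in series:
  R_conv,in = 1/(hA) = 1/(23.5·0.381) = 0.1117 K/W
  R_cast iron = L/(kA) = 0.00386/(61.3·0.381) = 1.653×10^-4 K/W
  R_perlite = L/(kA) = 0.0268/(0.0559·0.381) = 1.258 K/W
  R_titanium = L/(kA) = 0.00292/(23.3·0.381) = 3.289×10^-4 K/W
ΣR = 0.1117 + 1.653×10^-4 + 1.258 + 3.289×10^-4 = 1.370 K/W
Q = ΔT/ΣR = (251 °C − 26.5 °C)/1.370 = 163.9 W
From the inner boundary to the cast iron/perlite interface, ΣR_partial = 0.1119 K/W.
T_interface = T_in − Q·ΣR_partial = 251 °C − (163.9)(0.1119) = 233 °C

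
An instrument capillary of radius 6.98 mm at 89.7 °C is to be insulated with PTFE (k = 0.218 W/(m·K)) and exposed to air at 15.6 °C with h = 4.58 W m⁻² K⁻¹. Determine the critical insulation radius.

r_cr = 4.76 cm

For a cylinder, r_cr = k_ins/h = 0.218/4.58 = 0.0476 m = 4.76 cm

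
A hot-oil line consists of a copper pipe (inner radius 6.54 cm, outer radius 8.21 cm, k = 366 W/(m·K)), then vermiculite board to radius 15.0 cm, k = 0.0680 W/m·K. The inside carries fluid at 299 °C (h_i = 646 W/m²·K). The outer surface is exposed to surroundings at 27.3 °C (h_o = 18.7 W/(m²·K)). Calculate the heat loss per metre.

Resistance network (inner→outer):
  R'_conv,in = 1/(2πr h) = 1/(2π·0.0654·646) = 0.003767 m·K/W
  R'_copper = ln(0.0821/0.0654)/(2πk) = 0.2274/(2π·366) = 9.889×10^-5 m·K/W
  R'_vermiculite board = ln(0.150/0.0821)/(2πk) = 0.6027/(2π·0.0680) = 1.411 m·K/W
  R'_conv,out = 1/(2πr h) = 1/(2π·0.150·18.7) = 0.05674 m·K/W
ΣR = 0.003767 + 9.889×10^-5 + 1.411 + 0.05674 = 1.472 m·K/W
Q' = ΔT/ΣR = (299 °C − 27.3 °C)/1.472 = 185 W/m

Q' = 185 W/m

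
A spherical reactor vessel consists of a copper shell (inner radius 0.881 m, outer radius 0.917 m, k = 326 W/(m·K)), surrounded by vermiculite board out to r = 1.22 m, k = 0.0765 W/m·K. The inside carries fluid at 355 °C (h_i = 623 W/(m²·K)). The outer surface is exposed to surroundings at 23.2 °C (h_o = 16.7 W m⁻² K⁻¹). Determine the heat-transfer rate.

Series thermal resistances, inner to outer:
  R_conv,in = 1/(4πr²h) = 1/(4π·0.881²·623) = 1.646×10^-4 K/W
  R_copper = (1/0.881 − 1/0.917)/(4πk) = 0.04456/(4π·326) = 1.088×10^-5 K/W
  R_vermiculite board = (1/0.917 − 1/1.22)/(4πk) = 0.2708/(4π·0.0765) = 0.2817 K/W
  R_conv,out = 1/(4πr²h) = 1/(4π·1.22²·16.7) = 0.003202 K/W
ΣR = 1.646×10^-4 + 1.088×10^-5 + 0.2817 + 0.003202 = 0.2851 K/W
Q = ΔT/ΣR = (355 °C − 23.2 °C)/0.2851 = 1160 W

Q = 1160 W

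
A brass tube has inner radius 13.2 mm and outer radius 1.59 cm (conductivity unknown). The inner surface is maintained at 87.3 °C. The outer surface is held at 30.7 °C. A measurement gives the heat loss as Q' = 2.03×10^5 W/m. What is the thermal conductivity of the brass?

ΣR = ΔT/Q' = |87.3 − 30.7|/2.03×10^5 = 2.788×10^-4 m·K/W
ln(r₂/r₁)/(2πk) = 2.788×10^-4 ⇒ k = 0.1861/(2π·2.788×10^-4) = 106 W/m·K

k = 106 W/m·K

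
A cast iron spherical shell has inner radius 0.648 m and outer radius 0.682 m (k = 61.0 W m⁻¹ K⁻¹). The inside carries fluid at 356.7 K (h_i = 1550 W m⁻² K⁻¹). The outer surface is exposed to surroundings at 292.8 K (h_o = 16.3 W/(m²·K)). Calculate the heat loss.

Q = 5960 W

Resistance network (inner→outer):
  R_conv,in = 1/(4πr²h) = 1/(4π·0.648²·1550) = 1.223×10^-4 K/W
  R_cast iron = (1/0.648 − 1/0.682)/(4πk) = 0.07693/(4π·61.0) = 1.004×10^-4 K/W
  R_conv,out = 1/(4πr²h) = 1/(4π·0.682²·16.3) = 0.01050 K/W
ΣR = 1.223×10^-4 + 1.004×10^-4 + 0.01050 = 0.01072 K/W
Q = ΔT/ΣR = (356.7 K − 292.8 K)/0.01072 = 5960 W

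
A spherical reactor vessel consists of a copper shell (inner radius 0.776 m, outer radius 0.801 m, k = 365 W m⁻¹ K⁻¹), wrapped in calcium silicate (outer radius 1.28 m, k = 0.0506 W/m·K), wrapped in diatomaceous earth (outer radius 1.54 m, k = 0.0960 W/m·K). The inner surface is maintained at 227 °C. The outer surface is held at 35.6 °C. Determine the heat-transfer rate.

Q = 227 W

Series thermal resistances, inner to outer:
  R_copper = (1/0.776 − 1/0.801)/(4πk) = 0.04022/(4π·365) = 8.769×10^-6 K/W
  R_calcium silicate = (1/0.801 − 1/1.28)/(4πk) = 0.4672/(4π·0.0506) = 0.7347 K/W
  R_diatomaceous earth = (1/1.28 − 1/1.54)/(4πk) = 0.1319/(4π·0.0960) = 0.1093 K/W
ΣR = 8.769×10^-6 + 0.7347 + 0.1093 = 0.8440 K/W
Q = ΔT/ΣR = (227 °C − 35.6 °C)/0.8440 = 227 W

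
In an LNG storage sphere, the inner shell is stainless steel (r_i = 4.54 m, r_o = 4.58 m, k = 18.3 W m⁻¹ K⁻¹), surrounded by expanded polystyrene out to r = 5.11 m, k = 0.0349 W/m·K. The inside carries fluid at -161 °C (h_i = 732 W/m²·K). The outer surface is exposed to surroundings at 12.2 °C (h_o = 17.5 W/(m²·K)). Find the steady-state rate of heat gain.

Treat each layer as a resistance in series:
  R_conv,in = 1/(4πr²h) = 1/(4π·4.54²·732) = 5.274×10^-6 K/W
  R_stainless steel = (1/4.54 − 1/4.58)/(4πk) = 0.001924/(4π·18.3) = 8.365×10^-6 K/W
  R_expanded polystyrene = (1/4.58 − 1/5.11)/(4πk) = 0.02265/(4π·0.0349) = 0.05164 K/W
  R_conv,out = 1/(4πr²h) = 1/(4π·5.11²·17.5) = 1.741×10^-4 K/W
ΣR = 5.274×10^-6 + 8.365×10^-6 + 0.05164 + 1.741×10^-4 = 0.05183 K/W
Q = ΔT/ΣR = (-161 °C − 12.2 °C)/0.05183 = -3340 W
(Negative Q ⇒ heat flows inward; heat gain = 3340 W.)

Q = 3.34 kW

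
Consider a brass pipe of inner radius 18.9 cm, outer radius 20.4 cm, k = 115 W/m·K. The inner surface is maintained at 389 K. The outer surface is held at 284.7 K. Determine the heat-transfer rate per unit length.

Q' = 2πk·ΔT/ln(r₂/r₁) = 2π × 115 × 104.3 / ln(0.204/0.189) = 9.87×10^5 W/m

Q' = 987 kW/m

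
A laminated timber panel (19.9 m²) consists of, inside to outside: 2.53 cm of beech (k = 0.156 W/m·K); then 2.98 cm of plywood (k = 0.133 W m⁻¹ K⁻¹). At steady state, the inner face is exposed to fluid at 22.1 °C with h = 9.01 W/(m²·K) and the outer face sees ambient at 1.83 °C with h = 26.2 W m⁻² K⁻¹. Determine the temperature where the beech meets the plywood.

T = 11.8 °C

Resistance network (inner→outer):
  R_conv,in = 1/(hA) = 1/(9.01·19.9) = 0.005577 K/W
  R_beech = L/(kA) = 0.0253/(0.156·19.9) = 0.008150 K/W
  R_plywood = L/(kA) = 0.0298/(0.133·19.9) = 0.01126 K/W
  R_conv,out = 1/(hA) = 1/(26.2·19.9) = 0.001918 K/W
ΣR = 0.005577 + 0.008150 + 0.01126 + 0.001918 = 0.02690 K/W
Q = ΔT/ΣR = (22.1 °C − 1.83 °C)/0.02690 = 753.5 W
From the inner boundary to the beech/plywood interface, ΣR_partial = 0.01373 K/W.
T_interface = T_in − Q·ΣR_partial = 22.1 °C − (753.5)(0.01373) = 11.8 °C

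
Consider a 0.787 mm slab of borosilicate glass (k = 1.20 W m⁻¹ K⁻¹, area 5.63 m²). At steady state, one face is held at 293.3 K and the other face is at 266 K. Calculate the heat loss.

Q = kA·ΔT/L = 1.20 × 5.63 × |293.3 K − 266 K| / 7.87×10^-4 = 2.34×10^5 W

Q = 234 kW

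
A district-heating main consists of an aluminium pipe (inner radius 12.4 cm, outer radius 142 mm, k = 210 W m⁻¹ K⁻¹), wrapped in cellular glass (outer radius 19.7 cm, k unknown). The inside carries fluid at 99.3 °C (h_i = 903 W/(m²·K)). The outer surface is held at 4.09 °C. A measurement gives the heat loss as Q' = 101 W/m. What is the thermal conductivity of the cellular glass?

ΣR = ΔT/Q' = |99.3 − 4.09|/101 = 0.9427 m·K/W
Known resistances:
  R'_conv,in = 1/(2πr h) = 1/(2π·0.124·903) = 0.001421 m·K/W
  R'_aluminium = ln(0.142/0.124)/(2πk) = 0.1355/(2π·210) = 1.027×10^-4 m·K/W
R_cellular glass = ΣR − ΣR_known = 0.9427 − 0.001524 = 0.9412 m·K/W
ln(r₂/r₁)/(2πk) = 0.9412 ⇒ k = 0.3274/(2π·0.9412) = 0.0554 W/m·K

k = 0.0554 W/m·K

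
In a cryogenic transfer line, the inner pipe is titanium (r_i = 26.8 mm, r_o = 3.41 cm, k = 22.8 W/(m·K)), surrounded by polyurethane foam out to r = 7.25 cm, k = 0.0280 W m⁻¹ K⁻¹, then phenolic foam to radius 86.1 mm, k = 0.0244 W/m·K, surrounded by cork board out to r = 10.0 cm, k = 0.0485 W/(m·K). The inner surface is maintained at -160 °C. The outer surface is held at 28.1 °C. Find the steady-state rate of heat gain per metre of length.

Series thermal resistances, inner to outer:
  R'_titanium = ln(0.0341/0.0268)/(2πk) = 0.2409/(2π·22.8) = 0.001682 m·K/W
  R'_polyurethane foam = ln(0.0725/0.0341)/(2πk) = 0.7543/(2π·0.0280) = 4.287 m·K/W
  R'_phenolic foam = ln(0.0861/0.0725)/(2πk) = 0.1719/(2π·0.0244) = 1.121 m·K/W
  R'_cork board = ln(0.100/0.0861)/(2πk) = 0.1497/(2π·0.0485) = 0.4911 m·K/W
ΣR = 0.001682 + 4.287 + 1.121 + 0.4911 = 5.901 m·K/W
Q' = ΔT/ΣR = (-160 °C − 28.1 °C)/5.901 = -31.9 W/m
(Negative Q' ⇒ heat flows inward; heat gain = 31.9 W/m.)

Q' = 31.9 W/m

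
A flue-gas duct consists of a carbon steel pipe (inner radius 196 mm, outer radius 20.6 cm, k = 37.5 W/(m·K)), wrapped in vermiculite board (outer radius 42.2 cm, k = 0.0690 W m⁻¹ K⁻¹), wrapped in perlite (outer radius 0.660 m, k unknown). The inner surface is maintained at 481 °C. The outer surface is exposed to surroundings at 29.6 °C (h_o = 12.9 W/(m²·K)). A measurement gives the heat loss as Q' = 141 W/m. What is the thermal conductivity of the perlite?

k = 0.0466 W/m·K

ΣR = ΔT/Q' = |481 − 29.6|/141 = 3.201 m·K/W
Known resistances:
  R'_carbon steel = ln(0.206/0.196)/(2πk) = 0.04976/(2π·37.5) = 2.112×10^-4 m·K/W
  R'_vermiculite board = ln(0.422/0.206)/(2πk) = 0.7171/(2π·0.0690) = 1.654 m·K/W
  R'_conv,out = 1/(2πr h) = 1/(2π·0.660·12.9) = 0.01869 m·K/W
R_perlite = ΣR − ΣR_known = 3.201 − 1.673 = 1.528 m·K/W
ln(r₂/r₁)/(2πk) = 1.528 ⇒ k = 0.4472/(2π·1.528) = 0.0466 W/m·K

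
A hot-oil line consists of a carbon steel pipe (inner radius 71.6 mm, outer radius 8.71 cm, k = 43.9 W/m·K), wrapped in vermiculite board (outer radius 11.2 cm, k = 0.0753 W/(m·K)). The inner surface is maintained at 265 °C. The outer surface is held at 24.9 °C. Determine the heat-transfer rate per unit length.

Q' = 451 W/m

Series thermal resistances, inner to outer:
  R'_carbon steel = ln(0.0871/0.0716)/(2πk) = 0.1960/(2π·43.9) = 7.104×10^-4 m·K/W
  R'_vermiculite board = ln(0.112/0.0871)/(2πk) = 0.2514/(2π·0.0753) = 0.5315 m·K/W
ΣR = 7.104×10^-4 + 0.5315 = 0.5322 m·K/W
Q' = ΔT/ΣR = (265 °C − 24.9 °C)/0.5322 = 451 W/m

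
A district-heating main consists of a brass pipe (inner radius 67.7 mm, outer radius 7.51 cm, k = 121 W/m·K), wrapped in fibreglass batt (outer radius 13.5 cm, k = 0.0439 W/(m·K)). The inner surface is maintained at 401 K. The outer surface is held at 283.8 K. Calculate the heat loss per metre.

Resistance network (inner→outer):
  R'_brass = ln(0.0751/0.0677)/(2πk) = 0.1037/(2π·121) = 1.364×10^-4 m·K/W
  R'_fibreglass batt = ln(0.135/0.0751)/(2πk) = 0.5865/(2π·0.0439) = 2.126 m·K/W
ΣR = 1.364×10^-4 + 2.126 = 2.126 m·K/W
Q' = ΔT/ΣR = (401 K − 283.8 K)/2.126 = 55.1 W/m

Q' = 55.1 W/m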